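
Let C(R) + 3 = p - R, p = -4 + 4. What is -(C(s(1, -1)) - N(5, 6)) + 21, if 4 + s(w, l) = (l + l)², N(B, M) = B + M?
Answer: 35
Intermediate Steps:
p = 0
s(w, l) = -4 + 4*l² (s(w, l) = -4 + (l + l)² = -4 + (2*l)² = -4 + 4*l²)
C(R) = -3 - R (C(R) = -3 + (0 - R) = -3 - R)
-(C(s(1, -1)) - N(5, 6)) + 21 = -((-3 - (-4 + 4*(-1)²)) - (5 + 6)) + 21 = -((-3 - (-4 + 4*1)) - 1*11) + 21 = -((-3 - (-4 + 4)) - 11) + 21 = -((-3 - 1*0) - 11) + 21 = -((-3 + 0) - 11) + 21 = -(-3 - 11) + 21 = -1*(-14) + 21 = 14 + 21 = 35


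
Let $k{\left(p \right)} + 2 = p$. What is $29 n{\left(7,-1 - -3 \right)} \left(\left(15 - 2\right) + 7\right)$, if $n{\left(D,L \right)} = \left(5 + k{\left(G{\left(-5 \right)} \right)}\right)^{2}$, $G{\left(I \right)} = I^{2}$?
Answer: $454720$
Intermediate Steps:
$k{\left(p \right)} = -2 + p$
$n{\left(D,L \right)} = 784$ ($n{\left(D,L \right)} = \left(5 - \left(2 - \left(-5\right)^{2}\right)\right)^{2} = \left(5 + \left(-2 + 25\right)\right)^{2} = \left(5 + 23\right)^{2} = 28^{2} = 784$)
$29 n{\left(7,-1 - -3 \right)} \left(\left(15 - 2\right) + 7\right) = 29 \cdot 784 \left(\left(15 - 2\right) + 7\right) = 22736 \left(13 + 7\right) = 22736 \cdot 20 = 454720$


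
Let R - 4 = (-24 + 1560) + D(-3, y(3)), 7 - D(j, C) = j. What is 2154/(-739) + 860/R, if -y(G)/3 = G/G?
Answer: -270316/114545 ≈ -2.3599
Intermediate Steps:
y(G) = -3 (y(G) = -3*G/G = -3*1 = -3)
D(j, C) = 7 - j
R = 1550 (R = 4 + ((-24 + 1560) + (7 - 1*(-3))) = 4 + (1536 + (7 + 3)) = 4 + (1536 + 10) = 4 + 1546 = 1550)
2154/(-739) + 860/R = 2154/(-739) + 860/1550 = 2154*(-1/739) + 860*(1/1550) = -2154/739 + 86/155 = -270316/114545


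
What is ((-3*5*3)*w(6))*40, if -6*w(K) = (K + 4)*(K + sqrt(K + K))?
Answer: 18000 + 6000*sqrt(3) ≈ 28392.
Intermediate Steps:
w(K) = -(4 + K)*(K + sqrt(2)*sqrt(K))/6 (w(K) = -(K + 4)*(K + sqrt(K + K))/6 = -(4 + K)*(K + sqrt(2*K))/6 = -(4 + K)*(K + sqrt(2)*sqrt(K))/6)
((-3*5*3)*w(6))*40 = ((-3*5*3)*(-2/3*6 - 1/6*6**2 - 2*sqrt(2)*sqrt(6)/3 - sqrt(2)*6**(3/2)/6))*40 = ((-15*3)*(-4 - 1/6*36 - 4*sqrt(3)/3 - sqrt(2)*6*sqrt(6)/6))*40 = -45*(-4 - 6 - 4*sqrt(3)/3 - 2*sqrt(3))*40 = -45*(-10 - 10*sqrt(3)/3)*40 = (450 + 150*sqrt(3))*40 = 18000 + 6000*sqrt(3)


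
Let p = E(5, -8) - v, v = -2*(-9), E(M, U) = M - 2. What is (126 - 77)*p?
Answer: -735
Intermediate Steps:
E(M, U) = -2 + M
v = 18
p = -15 (p = (-2 + 5) - 1*18 = 3 - 18 = -15)
(126 - 77)*p = (126 - 77)*(-15) = 49*(-15) = -735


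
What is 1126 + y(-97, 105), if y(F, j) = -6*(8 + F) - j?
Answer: 1555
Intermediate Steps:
y(F, j) = -48 - j - 6*F (y(F, j) = (-48 - 6*F) - j = -48 - j - 6*F)
1126 + y(-97, 105) = 1126 + (-48 - 1*105 - 6*(-97)) = 1126 + (-48 - 105 + 582) = 1126 + 429 = 1555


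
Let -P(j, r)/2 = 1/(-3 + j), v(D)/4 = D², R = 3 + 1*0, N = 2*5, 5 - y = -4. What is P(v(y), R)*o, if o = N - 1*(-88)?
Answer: -196/321 ≈ -0.61059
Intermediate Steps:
y = 9 (y = 5 - 1*(-4) = 5 + 4 = 9)
N = 10
R = 3 (R = 3 + 0 = 3)
o = 98 (o = 10 - 1*(-88) = 10 + 88 = 98)
v(D) = 4*D²
P(j, r) = -2/(-3 + j)
P(v(y), R)*o = -2/(-3 + 4*9²)*98 = -2/(-3 + 4*81)*98 = -2/(-3 + 324)*98 = -2/321*98 = -196/321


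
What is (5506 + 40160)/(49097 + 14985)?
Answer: 22833/32041 ≈ 0.71262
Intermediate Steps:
(5506 + 40160)/(49097 + 14985) = 45666/64082 = 45666*(1/64082) = 22833/32041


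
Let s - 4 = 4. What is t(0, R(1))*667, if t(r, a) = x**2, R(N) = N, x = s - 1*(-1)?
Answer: 54027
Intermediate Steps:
s = 8 (s = 4 + 4 = 8)
x = 9 (x = 8 - 1*(-1) = 8 + 1 = 9)
t(r, a) = 81 (t(r, a) = 9**2 = 81)
t(0, R(1))*667 = 81*667 = 54027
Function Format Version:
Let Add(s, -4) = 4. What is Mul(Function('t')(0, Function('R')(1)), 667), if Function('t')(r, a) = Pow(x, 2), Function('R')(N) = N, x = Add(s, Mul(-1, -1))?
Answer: 54027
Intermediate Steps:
s = 8 (s = Add(4, 4) = 8)
x = 9 (x = Add(8, Mul(-1, -1)) = Add(8, 1) = 9)
Function('t')(r, a) = 81 (Function('t')(r, a) = Pow(9, 2) = 81)
Mul(Function('t')(0, Function('R')(1)), 667) = Mul(81, 667) = 54027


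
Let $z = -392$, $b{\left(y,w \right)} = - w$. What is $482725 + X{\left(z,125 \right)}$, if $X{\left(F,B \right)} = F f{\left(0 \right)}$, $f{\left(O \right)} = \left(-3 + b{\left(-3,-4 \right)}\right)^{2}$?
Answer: $482333$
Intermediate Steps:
$f{\left(O \right)} = 1$ ($f{\left(O \right)} = \left(-3 - -4\right)^{2} = \left(-3 + 4\right)^{2} = 1^{2} = 1$)
$X{\left(F,B \right)} = F$ ($X{\left(F,B \right)} = F 1 = F$)
$482725 + X{\left(z,125 \right)} = 482725 - 392 = 482333$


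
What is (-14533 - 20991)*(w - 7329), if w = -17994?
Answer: 899574252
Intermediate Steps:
(-14533 - 20991)*(w - 7329) = (-14533 - 20991)*(-17994 - 7329) = -35524*(-25323) = 899574252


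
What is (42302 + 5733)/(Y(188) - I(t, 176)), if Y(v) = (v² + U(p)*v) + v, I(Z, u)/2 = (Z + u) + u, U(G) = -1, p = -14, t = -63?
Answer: 48035/34766 ≈ 1.3817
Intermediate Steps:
I(Z, u) = 2*Z + 4*u (I(Z, u) = 2*((Z + u) + u) = 2*(Z + 2*u) = 2*Z + 4*u)
Y(v) = v² (Y(v) = (v² - v) + v = v²)
(42302 + 5733)/(Y(188) - I(t, 176)) = (42302 + 5733)/(188² - (2*(-63) + 4*176)) = 48035/(35344 - (-126 + 704)) = 48035/(35344 - 1*578) = 48035/(35344 - 578) = 48035/34766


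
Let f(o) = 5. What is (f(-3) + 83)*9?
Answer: 792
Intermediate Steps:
(f(-3) + 83)*9 = (5 + 83)*9 = 88*9 = 792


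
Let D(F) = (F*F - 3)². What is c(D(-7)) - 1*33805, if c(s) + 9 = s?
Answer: -31698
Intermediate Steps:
D(F) = (-3 + F²)² (D(F) = (F² - 3)² = (-3 + F²)²)
c(s) = -9 + s
c(D(-7)) - 1*33805 = (-9 + (-3 + (-7)²)²) - 1*33805 = (-9 + (-3 + 49)²) - 33805 = (-9 + 46²) - 33805 = (-9 + 2116) - 33805 = 2107 - 33805 = -31698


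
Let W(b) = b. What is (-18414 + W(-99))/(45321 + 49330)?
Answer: -18513/94651 ≈ -0.19559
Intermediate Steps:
(-18414 + W(-99))/(45321 + 49330) = (-18414 - 99)/(45321 + 49330) = -18513/94651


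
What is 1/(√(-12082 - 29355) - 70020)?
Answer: -70020/4902841837 - I*√41437/4902841837 ≈ -1.4282e-5 - 4.1519e-8*I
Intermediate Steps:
1/(√(-12082 - 29355) - 70020) = 1/(√(-41437) - 70020) = 1/(I*√41437 - 70020) = 1/(-70020 + I*√41437)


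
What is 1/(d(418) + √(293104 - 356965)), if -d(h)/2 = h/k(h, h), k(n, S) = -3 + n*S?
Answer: -146066756/1949512070052997 - 30527427841*I*√63861/1949512070052997 ≈ -7.4925e-8 - 0.0039571*I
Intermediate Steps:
k(n, S) = -3 + S*n
d(h) = -2*h/(-3 + h²) (d(h) = -2*h/(-3 + h*h) = -2*h/(-3 + h²))
1/(d(418) + √(293104 - 356965)) = 1/(-2*418/(-3 + 418²) + √(293104 - 356965)) = 1/(-2*418/(-3 + 174724) + √(-63861)) = 1/(-2*418/174721 + I*√63861) = 1/(-2*418*1/174721 + I*√63861) = 1/(-836/174721 + I*√63861)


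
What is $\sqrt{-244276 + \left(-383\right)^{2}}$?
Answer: $3 i \sqrt{10843} \approx 312.39 i$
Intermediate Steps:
$\sqrt{-244276 + \left(-383\right)^{2}} = \sqrt{-244276 + 146689} = \sqrt{-97587} = 3 i \sqrt{10843}$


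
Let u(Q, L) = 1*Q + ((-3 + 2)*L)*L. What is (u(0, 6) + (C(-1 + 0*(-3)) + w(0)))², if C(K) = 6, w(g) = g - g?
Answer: 900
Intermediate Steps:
u(Q, L) = Q - L² (u(Q, L) = Q + (-L)*L = Q - L²)
w(g) = 0
(u(0, 6) + (C(-1 + 0*(-3)) + w(0)))² = ((0 - 1*6²) + (6 + 0))² = ((0 - 1*36) + 6)² = ((0 - 36) + 6)² = (-36 + 6)² = (-30)² = 900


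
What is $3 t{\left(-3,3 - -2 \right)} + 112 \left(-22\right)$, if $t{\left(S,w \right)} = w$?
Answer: $-2449$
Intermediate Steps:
$3 t{\left(-3,3 - -2 \right)} + 112 \left(-22\right) = 3 \left(3 - -2\right) + 112 \left(-22\right) = 3 \left(3 + 2\right) - 2464 = 3 \cdot 5 - 2464 = 15 - 2464 = -2449$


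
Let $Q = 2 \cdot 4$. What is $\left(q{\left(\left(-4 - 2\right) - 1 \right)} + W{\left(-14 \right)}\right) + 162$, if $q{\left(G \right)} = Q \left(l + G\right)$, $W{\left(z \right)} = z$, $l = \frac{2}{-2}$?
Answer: $84$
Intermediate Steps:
$l = -1$ ($l = 2 \left(- \frac{1}{2}\right) = -1$)
$Q = 8$
$q{\left(G \right)} = -8 + 8 G$ ($q{\left(G \right)} = 8 \left(-1 + G\right) = -8 + 8 G$)
$\left(q{\left(\left(-4 - 2\right) - 1 \right)} + W{\left(-14 \right)}\right) + 162 = \left(\left(-8 + 8 \left(\left(-4 - 2\right) - 1\right)\right) - 14\right) + 162 = \left(\left(-8 + 8 \left(-6 - 1\right)\right) - 14\right) + 162 = \left(\left(-8 + 8 \left(-7\right)\right) - 14\right) + 162 = \left(\left(-8 - 56\right) - 14\right) + 162 = \left(-64 - 14\right) + 162 = -78 + 162 = 84$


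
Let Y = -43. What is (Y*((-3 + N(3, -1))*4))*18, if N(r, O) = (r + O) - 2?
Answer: 9288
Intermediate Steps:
N(r, O) = -2 + O + r (N(r, O) = (O + r) - 2 = -2 + O + r)
(Y*((-3 + N(3, -1))*4))*18 = -43*(-3 + (-2 - 1 + 3))*4*18 = -43*(-3 + 0)*4*18 = -(-129)*4*18 = -43*(-12)*18 = 516*18 = 9288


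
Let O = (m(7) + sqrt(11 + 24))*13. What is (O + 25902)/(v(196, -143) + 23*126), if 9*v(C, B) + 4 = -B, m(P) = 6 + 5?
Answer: 234405/26221 + 9*sqrt(35)/2017 ≈ 8.9660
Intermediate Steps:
m(P) = 11
v(C, B) = -4/9 - B/9 (v(C, B) = -4/9 + (-B)/9 = -4/9 - B/9)
O = 143 + 13*sqrt(35) (O = (11 + sqrt(11 + 24))*13 = (11 + sqrt(35))*13 = 143 + 13*sqrt(35) ≈ 219.91)
(O + 25902)/(v(196, -143) + 23*126) = ((143 + 13*sqrt(35)) + 25902)/((-4/9 - 1/9*(-143)) + 23*126) = (26045 + 13*sqrt(35))/((-4/9 + 143/9) + 2898) = (26045 + 13*sqrt(35))/(139/9 + 2898) = (26045 + 13*sqrt(35))/(26221/9) = (26045 + 13*sqrt(35))*(9/26221) = 234405/26221 + 9*sqrt(35)/2017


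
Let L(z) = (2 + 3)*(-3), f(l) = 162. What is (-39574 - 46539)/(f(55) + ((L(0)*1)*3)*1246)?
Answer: 86113/55908 ≈ 1.5403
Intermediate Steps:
L(z) = -15 (L(z) = 5*(-3) = -15)
(-39574 - 46539)/(f(55) + ((L(0)*1)*3)*1246) = (-39574 - 46539)/(162 + (-15*1*3)*1246) = -86113/(162 - 15*3*1246) = -86113/(162 - 45*1246) = -86113/(162 - 56070) = -86113/(-55908) = -86113*(-1/55908) = 86113/55908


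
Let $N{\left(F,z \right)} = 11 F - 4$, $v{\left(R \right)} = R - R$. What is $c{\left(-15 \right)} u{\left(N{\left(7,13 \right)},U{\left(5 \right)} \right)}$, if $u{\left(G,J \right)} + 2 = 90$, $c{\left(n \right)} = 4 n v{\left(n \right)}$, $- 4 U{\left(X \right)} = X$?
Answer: $0$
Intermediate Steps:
$U{\left(X \right)} = - \frac{X}{4}$
$v{\left(R \right)} = 0$
$N{\left(F,z \right)} = -4 + 11 F$
$c{\left(n \right)} = 0$ ($c{\left(n \right)} = 4 n 0 = 0$)
$u{\left(G,J \right)} = 88$ ($u{\left(G,J \right)} = -2 + 90 = 88$)
$c{\left(-15 \right)} u{\left(N{\left(7,13 \right)},U{\left(5 \right)} \right)} = 0 \cdot 88 = 0$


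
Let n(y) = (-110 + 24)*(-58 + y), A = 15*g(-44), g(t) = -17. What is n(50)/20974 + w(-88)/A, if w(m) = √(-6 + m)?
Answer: 344/10487 - I*√94/255 ≈ 0.032803 - 0.038021*I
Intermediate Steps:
A = -255 (A = 15*(-17) = -255)
n(y) = 4988 - 86*y (n(y) = -86*(-58 + y) = 4988 - 86*y)
n(50)/20974 + w(-88)/A = (4988 - 86*50)/20974 + √(-6 - 88)/(-255) = (4988 - 4300)*(1/20974) + √(-94)*(-1/255) = 688*(1/20974) + (I*√94)*(-1/255) = 344/10487 - I*√94/255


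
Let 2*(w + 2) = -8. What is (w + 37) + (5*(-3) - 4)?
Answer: 12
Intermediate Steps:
w = -6 (w = -2 + (1/2)*(-8) = -2 - 4 = -6)
(w + 37) + (5*(-3) - 4) = (-6 + 37) + (5*(-3) - 4) = 31 + (-15 - 4) = 31 - 19 = 12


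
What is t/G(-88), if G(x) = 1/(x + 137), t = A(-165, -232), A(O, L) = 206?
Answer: 10094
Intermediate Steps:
t = 206
G(x) = 1/(137 + x)
t/G(-88) = 206/(1/(137 - 88)) = 206/(1/49) = 206*49 = 10094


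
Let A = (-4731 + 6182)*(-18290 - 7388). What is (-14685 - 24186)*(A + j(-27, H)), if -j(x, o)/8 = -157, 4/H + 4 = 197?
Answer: 1448237137662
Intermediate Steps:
H = 4/193 (H = 4/(-4 + 197) = 4/193 ≈ 0.020725)
j(x, o) = 1256 (j(x, o) = -8*(-157) = 1256)
A = -37258778 (A = 1451*(-25678) = -37258778)
(-14685 - 24186)*(A + j(-27, H)) = (-14685 - 24186)*(-37258778 + 1256) = -38871*(-37257522) = 1448237137662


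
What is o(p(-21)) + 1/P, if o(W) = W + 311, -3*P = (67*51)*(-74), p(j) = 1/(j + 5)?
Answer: 209661433/674288 ≈ 310.94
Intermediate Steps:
p(j) = 1/(5 + j)
P = 84286 (P = -67*51*(-74)/3 = -1139*(-74) = -⅓*(-252858) = 84286)
o(W) = 311 + W
o(p(-21)) + 1/P = (311 + 1/(5 - 21)) + 1/84286 = (311 + 1/(-16)) + 1/84286 = (311 - 1/16) + 1/84286 = 4975/16 + 1/84286 = 209661433/674288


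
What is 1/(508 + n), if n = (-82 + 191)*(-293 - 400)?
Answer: -1/75029 ≈ -1.3328e-5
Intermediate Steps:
n = -75537 (n = 109*(-693) = -75537)
1/(508 + n) = 1/(508 - 75537) = 1/(-75029) = -1/75029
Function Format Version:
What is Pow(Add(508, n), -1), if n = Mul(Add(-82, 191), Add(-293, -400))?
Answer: Rational(-1, 75029) ≈ -1.3328e-5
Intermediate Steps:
n = -75537 (n = Mul(109, -693) = -75537)
Pow(Add(508, n), -1) = Pow(Add(508, -75537), -1) = Pow(-75029, -1) = Rational(-1, 75029)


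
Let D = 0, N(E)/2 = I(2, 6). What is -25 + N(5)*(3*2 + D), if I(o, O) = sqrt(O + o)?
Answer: -25 + 24*sqrt(2) ≈ 8.9411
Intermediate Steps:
N(E) = 4*sqrt(2) (N(E) = 2*sqrt(6 + 2) = 2*sqrt(8) = 2*(2*sqrt(2)) = 4*sqrt(2))
-25 + N(5)*(3*2 + D) = -25 + (4*sqrt(2))*(3*2 + 0) = -25 + (4*sqrt(2))*(6 + 0) = -25 + (4*sqrt(2))*6 = -25 + 24*sqrt(2)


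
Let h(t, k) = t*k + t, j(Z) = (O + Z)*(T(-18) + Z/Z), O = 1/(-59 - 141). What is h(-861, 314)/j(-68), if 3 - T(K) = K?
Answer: 3874500/21373 ≈ 181.28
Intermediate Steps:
T(K) = 3 - K
O = -1/200 (O = 1/(-200) = -1/200 ≈ -0.0050000)
j(Z) = -11/100 + 22*Z (j(Z) = (-1/200 + Z)*((3 - 1*(-18)) + Z/Z) = (-1/200 + Z)*((3 + 18) + 1) = (-1/200 + Z)*(21 + 1) = (-1/200 + Z)*22 = -11/100 + 22*Z)
h(t, k) = t + k*t (h(t, k) = k*t + t = t + k*t)
h(-861, 314)/j(-68) = (-861*(1 + 314))/(-11/100 + 22*(-68)) = (-861*315)/(-11/100 - 1496) = -271215/(-149611/100) = -271215*(-100/149611) = 3874500/21373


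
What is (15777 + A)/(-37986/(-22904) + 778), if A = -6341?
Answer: 108061072/8928649 ≈ 12.103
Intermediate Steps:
(15777 + A)/(-37986/(-22904) + 778) = (15777 - 6341)/(-37986/(-22904) + 778) = 9436/(-37986*(-1/22904) + 778) = 9436/(18993/11452 + 778) = 9436/(8928649/11452) = 9436*(11452/8928649) = 108061072/8928649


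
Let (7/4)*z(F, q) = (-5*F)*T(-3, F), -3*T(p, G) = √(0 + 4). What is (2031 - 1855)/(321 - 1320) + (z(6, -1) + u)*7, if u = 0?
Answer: 79744/999 ≈ 79.824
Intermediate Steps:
T(p, G) = -⅔ (T(p, G) = -√(0 + 4)/3 = -√4/3 = -⅓*2 = -⅔)
z(F, q) = 40*F/21 (z(F, q) = 4*(-5*F*(-⅔))/7 = 4*(10*F/3)/7 = 40*F/21)
(2031 - 1855)/(321 - 1320) + (z(6, -1) + u)*7 = (2031 - 1855)/(321 - 1320) + ((40/21)*6 + 0)*7 = 176/(-999) + (80/7 + 0)*7 = 176*(-1/999) + (80/7)*7 = -176/999 + 80 = 79744/999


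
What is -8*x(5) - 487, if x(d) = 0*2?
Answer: -487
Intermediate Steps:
x(d) = 0
-8*x(5) - 487 = -8*0 - 487 = 0 - 487 = -487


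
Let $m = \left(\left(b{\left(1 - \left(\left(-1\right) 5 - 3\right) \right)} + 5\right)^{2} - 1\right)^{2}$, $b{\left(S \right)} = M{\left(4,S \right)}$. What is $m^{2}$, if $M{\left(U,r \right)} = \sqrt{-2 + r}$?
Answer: $5449721 + 2059640 \sqrt{7} \approx 1.0899 \cdot 10^{7}$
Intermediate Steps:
$b{\left(S \right)} = \sqrt{-2 + S}$
$m = \left(-1 + \left(5 + \sqrt{7}\right)^{2}\right)^{2}$ ($m = \left(\left(\sqrt{-2 + \left(1 - \left(\left(-1\right) 5 - 3\right)\right)} + 5\right)^{2} - 1\right)^{2} = \left(\left(\sqrt{-2 + \left(1 - \left(-5 - 3\right)\right)} + 5\right)^{2} - 1\right)^{2} = \left(\left(\sqrt{-2 + \left(1 - -8\right)} + 5\right)^{2} - 1\right)^{2} = \left(\left(\sqrt{-2 + \left(1 + 8\right)} + 5\right)^{2} - 1\right)^{2} = \left(\left(\sqrt{-2 + 9} + 5\right)^{2} - 1\right)^{2} = \left(\left(\sqrt{7} + 5\right)^{2} - 1\right)^{2} = \left(\left(5 + \sqrt{7}\right)^{2} - 1\right)^{2} = \left(-1 + \left(5 + \sqrt{7}\right)^{2}\right)^{2} \approx 3301.4$)
$m^{2} = \left(1661 + 620 \sqrt{7}\right)^{2}$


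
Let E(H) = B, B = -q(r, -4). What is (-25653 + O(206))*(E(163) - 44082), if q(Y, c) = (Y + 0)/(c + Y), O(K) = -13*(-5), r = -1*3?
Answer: 7895868276/7 ≈ 1.1280e+9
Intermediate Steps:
r = -3
O(K) = 65
q(Y, c) = Y/(Y + c)
B = -3/7 (B = -(-3)/(-3 - 4) = -(-3)/(-7) = -(-3)*(-1)/7 = -1*3/7 = -3/7 ≈ -0.42857)
E(H) = -3/7
(-25653 + O(206))*(E(163) - 44082) = (-25653 + 65)*(-3/7 - 44082) = -25588*(-308577/7) = 7895868276/7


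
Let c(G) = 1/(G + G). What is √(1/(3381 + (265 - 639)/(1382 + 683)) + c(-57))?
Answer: I*√5368981738511094/795878574 ≈ 0.092066*I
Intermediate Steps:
c(G) = 1/(2*G)
√(1/(3381 + (265 - 639)/(1382 + 683)) + c(-57)) = √(1/(3381 + (265 - 639)/(1382 + 683)) + (½)/(-57)) = √(1/(3381 - 374/2065) + (½)*(-1/57)) = √(1/(3381 - 374*1/2065) - 1/114) = √(1/(3381 - 374/2065) - 1/114) = √(1/(6981391/2065) - 1/114) = √(2065/6981391 - 1/114) = √(-6745981/795878574) = I*√5368981738511094/795878574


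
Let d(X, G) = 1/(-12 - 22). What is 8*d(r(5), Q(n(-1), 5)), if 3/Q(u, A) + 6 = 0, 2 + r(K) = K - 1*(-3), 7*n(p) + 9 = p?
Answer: -4/17 ≈ -0.23529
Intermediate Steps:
n(p) = -9/7 + p/7
r(K) = 1 + K (r(K) = -2 + (K - 1*(-3)) = -2 + (K + 3) = -2 + (3 + K) = 1 + K)
Q(u, A) = -½ (Q(u, A) = 3/(-6 + 0) = 3/(-6) = 3*(-⅙) = -½)
d(X, G) = -1/34 (d(X, G) = 1/(-34) = -1/34)
8*d(r(5), Q(n(-1), 5)) = 8*(-1/34) = -4/17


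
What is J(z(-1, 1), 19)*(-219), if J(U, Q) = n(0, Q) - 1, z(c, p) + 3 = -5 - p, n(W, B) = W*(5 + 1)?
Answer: 219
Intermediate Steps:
n(W, B) = 6*W (n(W, B) = W*6 = 6*W)
z(c, p) = -8 - p (z(c, p) = -3 + (-5 - p) = -8 - p)
J(U, Q) = -1 (J(U, Q) = 6*0 - 1 = 0 - 1 = -1)
J(z(-1, 1), 19)*(-219) = -1*(-219) = 219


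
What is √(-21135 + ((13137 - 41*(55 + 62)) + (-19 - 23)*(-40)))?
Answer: 3*I*√1235 ≈ 105.43*I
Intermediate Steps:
√(-21135 + ((13137 - 41*(55 + 62)) + (-19 - 23)*(-40))) = √(-21135 + ((13137 - 41*117) - 42*(-40))) = √(-21135 + ((13137 - 4797) + 1680)) = √(-21135 + (8340 + 1680)) = √(-21135 + 10020) = √(-11115) = 3*I*√1235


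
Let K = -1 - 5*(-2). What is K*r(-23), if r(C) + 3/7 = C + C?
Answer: -2925/7 ≈ -417.86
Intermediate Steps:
r(C) = -3/7 + 2*C (r(C) = -3/7 + (C + C) = -3/7 + 2*C)
K = 9 (K = -1 + 10 = 9)
K*r(-23) = 9*(-3/7 + 2*(-23)) = 9*(-3/7 - 46) = 9*(-325/7) = -2925/7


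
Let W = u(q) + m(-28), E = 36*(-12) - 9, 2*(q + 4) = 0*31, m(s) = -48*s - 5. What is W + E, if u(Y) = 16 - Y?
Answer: 918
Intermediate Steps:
m(s) = -5 - 48*s
q = -4 (q = -4 + (0*31)/2 = -4 + (½)*0 = -4 + 0 = -4)
E = -441 (E = -432 - 9 = -441)
W = 1359 (W = (16 - 1*(-4)) + (-5 - 48*(-28)) = (16 + 4) + (-5 + 1344) = 20 + 1339 = 1359)
W + E = 1359 - 441 = 918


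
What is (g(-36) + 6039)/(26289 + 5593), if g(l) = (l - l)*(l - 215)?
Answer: 6039/31882 ≈ 0.18942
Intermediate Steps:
g(l) = 0 (g(l) = 0*(-215 + l) = 0)
(g(-36) + 6039)/(26289 + 5593) = (0 + 6039)/(26289 + 5593) = 6039/31882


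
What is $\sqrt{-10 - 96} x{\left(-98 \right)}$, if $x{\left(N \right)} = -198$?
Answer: $- 198 i \sqrt{106} \approx - 2038.5 i$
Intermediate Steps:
$\sqrt{-10 - 96} x{\left(-98 \right)} = \sqrt{-10 - 96} \left(-198\right) = \sqrt{-106} \left(-198\right) = i \sqrt{106} \left(-198\right) = - 198 i \sqrt{106}$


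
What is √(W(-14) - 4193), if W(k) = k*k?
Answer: I*√3997 ≈ 63.222*I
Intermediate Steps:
W(k) = k²
√(W(-14) - 4193) = √((-14)² - 4193) = √(196 - 4193) = √(-3997) = I*√3997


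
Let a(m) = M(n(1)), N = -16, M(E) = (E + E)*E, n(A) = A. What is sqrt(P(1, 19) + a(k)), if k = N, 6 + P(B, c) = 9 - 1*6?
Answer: I ≈ 1.0*I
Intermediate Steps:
P(B, c) = -3 (P(B, c) = -6 + (9 - 1*6) = -6 + (9 - 6) = -6 + 3 = -3)
M(E) = 2*E**2 (M(E) = (2*E)*E = 2*E**2)
k = -16
a(m) = 2 (a(m) = 2*1**2 = 2*1 = 2)
sqrt(P(1, 19) + a(k)) = sqrt(-3 + 2) = sqrt(-1) = I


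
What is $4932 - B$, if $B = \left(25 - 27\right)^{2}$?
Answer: $4928$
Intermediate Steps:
$B = 4$ ($B = \left(-2\right)^{2} = 4$)
$4932 - B = 4932 - 4 = 4928$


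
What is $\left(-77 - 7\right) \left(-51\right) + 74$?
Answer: $4358$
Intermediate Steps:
$\left(-77 - 7\right) \left(-51\right) + 74 = \left(-84\right) \left(-51\right) + 74 = 4284 + 74 = 4358$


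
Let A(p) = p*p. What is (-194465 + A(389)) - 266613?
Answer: -309757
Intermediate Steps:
A(p) = p**2
(-194465 + A(389)) - 266613 = (-194465 + 389**2) - 266613 = (-194465 + 151321) - 266613 = -43144 - 266613 = -309757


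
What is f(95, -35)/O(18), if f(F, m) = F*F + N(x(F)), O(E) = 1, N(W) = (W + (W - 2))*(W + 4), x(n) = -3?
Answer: 9017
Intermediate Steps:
N(W) = (-2 + 2*W)*(4 + W) (N(W) = (W + (-2 + W))*(4 + W) = (-2 + 2*W)*(4 + W))
f(F, m) = -8 + F**2 (f(F, m) = F*F + (-8 + 2*(-3)**2 + 6*(-3)) = F**2 + (-8 + 2*9 - 18) = F**2 + (-8 + 18 - 18) = F**2 - 8 = -8 + F**2)
f(95, -35)/O(18) = (-8 + 95**2)/1 = (-8 + 9025)*1 = 9017*1 = 9017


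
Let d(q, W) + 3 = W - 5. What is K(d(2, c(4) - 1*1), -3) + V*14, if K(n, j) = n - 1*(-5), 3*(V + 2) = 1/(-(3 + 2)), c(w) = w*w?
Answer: -254/15 ≈ -16.933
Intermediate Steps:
c(w) = w²
V = -31/15 (V = -2 + 1/(3*((-(3 + 2)))) = -2 + 1/(3*((-1*5))) = -2 + (⅓)/(-5) = -2 + (⅓)*(-⅕) = -2 - 1/15 = -31/15 ≈ -2.0667)
d(q, W) = -8 + W (d(q, W) = -3 + (W - 5) = -3 + (-5 + W) = -8 + W)
K(n, j) = 5 + n (K(n, j) = n + 5 = 5 + n)
K(d(2, c(4) - 1*1), -3) + V*14 = (5 + (-8 + (4² - 1*1))) - 31/15*14 = (5 + (-8 + (16 - 1))) - 434/15 = (5 + (-8 + 15)) - 434/15 = (5 + 7) - 434/15 = 12 - 434/15 = -254/15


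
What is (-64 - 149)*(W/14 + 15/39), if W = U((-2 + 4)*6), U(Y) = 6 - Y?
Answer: 852/91 ≈ 9.3626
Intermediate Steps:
W = -6 (W = 6 - (-2 + 4)*6 = 6 - 2*6 = 6 - 1*12 = 6 - 12 = -6)
(-64 - 149)*(W/14 + 15/39) = (-64 - 149)*(-6/14 + 15/39) = -213*(-6*1/14 + 15*(1/39)) = -213*(-3/7 + 5/13) = -213*(-4/91) = 852/91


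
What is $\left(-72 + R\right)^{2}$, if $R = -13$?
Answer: $7225$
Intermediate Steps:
$\left(-72 + R\right)^{2} = \left(-72 - 13\right)^{2} = \left(-85\right)^{2} = 7225$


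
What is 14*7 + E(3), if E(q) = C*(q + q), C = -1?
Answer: 92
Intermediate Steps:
E(q) = -2*q (E(q) = -(q + q) = -2*q)
14*7 + E(3) = 14*7 - 2*3 = 98 - 6 = 92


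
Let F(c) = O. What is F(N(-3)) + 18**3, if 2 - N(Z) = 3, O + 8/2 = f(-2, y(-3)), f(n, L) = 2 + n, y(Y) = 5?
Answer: 5828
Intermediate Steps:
O = -4 (O = -4 + (2 - 2) = -4 + 0 = -4)
N(Z) = -1 (N(Z) = 2 - 1*3 = 2 - 3 = -1)
F(c) = -4
F(N(-3)) + 18**3 = -4 + 18**3 = -4 + 5832 = 5828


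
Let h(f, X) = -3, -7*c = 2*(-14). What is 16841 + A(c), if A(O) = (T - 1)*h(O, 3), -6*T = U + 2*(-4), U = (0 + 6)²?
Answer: 16858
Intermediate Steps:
c = 4 (c = -2*(-14)/7 = -⅐*(-28) = 4)
U = 36 (U = 6² = 36)
T = -14/3 (T = -(36 + 2*(-4))/6 = -(36 - 8)/6 = -⅙*28 = -14/3 ≈ -4.6667)
A(O) = 17 (A(O) = (-14/3 - 1)*(-3) = -17/3*(-3) = 17)
16841 + A(c) = 16841 + 17 = 16858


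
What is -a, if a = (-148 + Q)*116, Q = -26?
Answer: 20184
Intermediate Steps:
a = -20184 (a = (-148 - 26)*116 = -174*116 = -20184)
-a = -1*(-20184) = 20184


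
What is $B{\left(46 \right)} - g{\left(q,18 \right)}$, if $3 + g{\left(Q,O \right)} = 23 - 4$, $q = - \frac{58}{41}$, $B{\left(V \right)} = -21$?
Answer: $-37$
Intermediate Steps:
$q = - \frac{58}{41}$ ($q = \left(-58\right) \frac{1}{41} = - \frac{58}{41} \approx -1.4146$)
$g{\left(Q,O \right)} = 16$ ($g{\left(Q,O \right)} = -3 + \left(23 - 4\right) = -3 + 19 = 16$)
$B{\left(46 \right)} - g{\left(q,18 \right)} = -21 - 16 = -37$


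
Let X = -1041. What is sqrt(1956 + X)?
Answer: sqrt(915) ≈ 30.249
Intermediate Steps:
sqrt(1956 + X) = sqrt(1956 - 1041) = sqrt(915)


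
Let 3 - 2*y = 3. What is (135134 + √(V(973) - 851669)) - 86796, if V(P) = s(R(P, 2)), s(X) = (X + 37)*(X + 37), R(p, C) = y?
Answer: 48338 + 10*I*√8503 ≈ 48338.0 + 922.12*I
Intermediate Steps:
y = 0 (y = 3/2 - ½*3 = 3/2 - 3/2 = 0)
R(p, C) = 0
s(X) = (37 + X)² (s(X) = (37 + X)*(37 + X) = (37 + X)²)
V(P) = 1369 (V(P) = (37 + 0)² = 37² = 1369)
(135134 + √(V(973) - 851669)) - 86796 = (135134 + √(1369 - 851669)) - 86796 = (135134 + √(-850300)) - 86796 = (135134 + 10*I*√8503) - 86796 = 48338 + 10*I*√8503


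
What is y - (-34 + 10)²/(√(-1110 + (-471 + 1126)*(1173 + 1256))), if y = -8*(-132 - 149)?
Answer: 2248 - 576*√1589885/1589885 ≈ 2247.5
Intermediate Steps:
y = 2248 (y = -8*(-281) = 2248)
y - (-34 + 10)²/(√(-1110 + (-471 + 1126)*(1173 + 1256))) = 2248 - (-34 + 10)²/(√(-1110 + (-471 + 1126)*(1173 + 1256))) = 2248 - (-24)²/(√(-1110 + 655*2429)) = 2248 - 576/(√(-1110 + 1590995)) = 2248 - 576/(√1589885) = 2248 - 576*√1589885/1589885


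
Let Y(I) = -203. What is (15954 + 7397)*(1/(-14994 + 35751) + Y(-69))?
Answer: -98393408170/20757 ≈ -4.7402e+6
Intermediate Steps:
(15954 + 7397)*(1/(-14994 + 35751) + Y(-69)) = (15954 + 7397)*(1/(-14994 + 35751) - 203) = 23351*(1/20757 - 203) = 23351*(-4213670/20757) = -98393408170/20757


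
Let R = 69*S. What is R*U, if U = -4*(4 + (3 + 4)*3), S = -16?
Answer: 110400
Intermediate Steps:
U = -100 (U = -4*(4 + 7*3) = -4*(4 + 21) = -4*25 = -100)
R = -1104 (R = 69*(-16) = -1104)
R*U = -1104*(-100) = 110400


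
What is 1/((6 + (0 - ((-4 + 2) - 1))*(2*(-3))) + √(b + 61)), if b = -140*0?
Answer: -12/83 - √61/83 ≈ -0.23868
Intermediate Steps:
b = 0
1/((6 + (0 - ((-4 + 2) - 1))*(2*(-3))) + √(b + 61)) = 1/((6 + (0 - ((-4 + 2) - 1))*(2*(-3))) + √(0 + 61)) = 1/((6 + (0 - (-2 - 1))*(-6)) + √61) = 1/((6 + (0 - 1*(-3))*(-6)) + √61) = 1/((6 + (0 + 3)*(-6)) + √61) = 1/((6 + 3*(-6)) + √61) = 1/((6 - 18) + √61) = 1/(-12 + √61)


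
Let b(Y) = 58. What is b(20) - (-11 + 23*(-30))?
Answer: 759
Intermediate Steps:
b(20) - (-11 + 23*(-30)) = 58 - (-11 + 23*(-30)) = 58 - (-11 - 690) = 58 - 1*(-701) = 58 + 701 = 759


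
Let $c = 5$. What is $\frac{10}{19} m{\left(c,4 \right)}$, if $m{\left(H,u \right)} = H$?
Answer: $\frac{50}{19} \approx 2.6316$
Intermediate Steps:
$\frac{10}{19} m{\left(c,4 \right)} = \frac{10}{19} \cdot 5 = \frac{50}{19}$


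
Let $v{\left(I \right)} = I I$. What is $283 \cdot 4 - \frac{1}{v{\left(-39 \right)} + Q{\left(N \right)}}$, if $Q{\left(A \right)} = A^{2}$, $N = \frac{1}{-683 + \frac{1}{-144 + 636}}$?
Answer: $\frac{194421557253105923}{171750592025289} \approx 1132.0$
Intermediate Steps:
$N = - \frac{492}{336035}$ ($N = \frac{1}{-683 + \frac{1}{492}} = \frac{1}{- \frac{336035}{492}} = - \frac{492}{336035} \approx -0.0014641$)
$v{\left(I \right)} = I^{2}$
$283 \cdot 4 - \frac{1}{v{\left(-39 \right)} + Q{\left(N \right)}} = 283 \cdot 4 - \frac{1}{\left(-39\right)^{2} + \left(- \frac{492}{336035}\right)^{2}} = 1132 - \frac{1}{1521 + \frac{242064}{112919521225}} = 1132 - \frac{1}{\frac{171750592025289}{112919521225}} = 1132 - \frac{112919521225}{171750592025289} = \frac{194421557253105923}{171750592025289}$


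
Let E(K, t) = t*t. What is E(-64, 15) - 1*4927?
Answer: -4702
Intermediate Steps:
E(K, t) = t**2
E(-64, 15) - 1*4927 = 15**2 - 1*4927 = 225 - 4927 = -4702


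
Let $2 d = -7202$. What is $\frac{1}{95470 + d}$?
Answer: $\frac{1}{91869} \approx 1.0885 \cdot 10^{-5}$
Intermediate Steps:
$d = -3601$ ($d = \frac{1}{2} \left(-7202\right) = -3601$)
$\frac{1}{95470 + d} = \frac{1}{95470 - 3601} = \frac{1}{91869}$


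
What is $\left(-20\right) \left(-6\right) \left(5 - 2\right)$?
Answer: $360$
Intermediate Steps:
$\left(-20\right) \left(-6\right) \left(5 - 2\right) = 120 \cdot 3 = 360$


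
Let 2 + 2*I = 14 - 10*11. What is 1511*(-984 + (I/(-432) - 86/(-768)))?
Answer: -5137286675/3456 ≈ -1.4865e+6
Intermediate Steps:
I = -49 (I = -1 + (14 - 10*11)/2 = -1 + (14 - 110)/2 = -1 + (½)*(-96) = -1 - 48 = -49)
1511*(-984 + (I/(-432) - 86/(-768))) = 1511*(-984 + (-49/(-432) - 86/(-768))) = 1511*(-984 + (-49*(-1/432) - 86*(-1/768))) = 1511*(-984 + (49/432 + 43/384)) = 1511*(-984 + 779/3456) = 1511*(-3399925/3456) = -5137286675/3456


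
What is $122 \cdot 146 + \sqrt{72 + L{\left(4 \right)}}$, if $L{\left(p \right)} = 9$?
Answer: $17821$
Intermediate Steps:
$122 \cdot 146 + \sqrt{72 + L{\left(4 \right)}} = 122 \cdot 146 + \sqrt{72 + 9} = 17812 + \sqrt{81} = 17812 + 9 = 17821$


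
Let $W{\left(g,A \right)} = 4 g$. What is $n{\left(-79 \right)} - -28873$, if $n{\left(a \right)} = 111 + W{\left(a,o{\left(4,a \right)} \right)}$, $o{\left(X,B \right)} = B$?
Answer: $28668$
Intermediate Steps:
$n{\left(a \right)} = 111 + 4 a$
$n{\left(-79 \right)} - -28873 = \left(111 + 4 \left(-79\right)\right) - -28873 = \left(111 - 316\right) + 28873 = -205 + 28873 = 28668$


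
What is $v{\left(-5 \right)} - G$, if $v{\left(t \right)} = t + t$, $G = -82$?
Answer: $72$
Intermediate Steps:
$v{\left(t \right)} = 2 t$
$v{\left(-5 \right)} - G = 2 \left(-5\right) - -82 = -10 + 82 = 72$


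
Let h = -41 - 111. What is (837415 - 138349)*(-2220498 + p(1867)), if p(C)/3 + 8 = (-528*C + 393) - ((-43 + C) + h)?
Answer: -3622341204342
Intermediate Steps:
h = -152
p(C) = 1740 - 1587*C (p(C) = -24 + 3*((-528*C + 393) - ((-43 + C) - 152)) = -24 + 3*((393 - 528*C) - (-195 + C)) = -24 + 3*((393 - 528*C) + (195 - C)) = -24 + 3*(588 - 529*C) = -24 + (1764 - 1587*C) = 1740 - 1587*C)
(837415 - 138349)*(-2220498 + p(1867)) = (837415 - 138349)*(-2220498 + (1740 - 1587*1867)) = 699066*(-2220498 + (1740 - 2962929)) = 699066*(-2220498 - 2961189) = 699066*(-5181687) = -3622341204342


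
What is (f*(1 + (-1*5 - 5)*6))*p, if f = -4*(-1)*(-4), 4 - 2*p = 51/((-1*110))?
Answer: 115876/55 ≈ 2106.8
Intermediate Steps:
p = 491/220 (p = 2 - 51/(2*((-1*110))) = 2 - 51/(2*(-110)) = 2 - 51*(-1)/(2*110) = 2 - 1/2*(-51/110) = 2 + 51/220 = 491/220 ≈ 2.2318)
f = -16 (f = 4*(-4) = -16)
(f*(1 + (-1*5 - 5)*6))*p = -16*(1 + (-1*5 - 5)*6)*(491/220) = -16*(1 + (-5 - 5)*6)*(491/220) = -16*(1 - 10*6)*(491/220) = -16*(1 - 60)*(491/220) = -16*(-59)*(491/220) = 944*(491/220) = 115876/55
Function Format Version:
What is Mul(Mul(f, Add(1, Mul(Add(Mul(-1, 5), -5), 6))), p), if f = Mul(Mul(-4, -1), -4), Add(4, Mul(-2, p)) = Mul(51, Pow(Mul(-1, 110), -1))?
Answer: Rational(115876, 55) ≈ 2106.8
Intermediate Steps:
p = Rational(491, 220) (p = Add(2, Mul(Rational(-1, 2), Mul(51, Pow(Mul(-1, 110), -1)))) = Add(2, Mul(Rational(-1, 2), Mul(51, Pow(-110, -1)))) = Add(2, Mul(Rational(-1, 2), Mul(51, Rational(-1, 110)))) = Add(2, Mul(Rational(-1, 2), Rational(-51, 110))) = Add(2, Rational(51, 220)) = Rational(491, 220) ≈ 2.2318)
f = -16 (f = Mul(4, -4) = -16)
Mul(Mul(f, Add(1, Mul(Add(Mul(-1, 5), -5), 6))), p) = Mul(Mul(-16, Add(1, Mul(Add(Mul(-1, 5), -5), 6))), Rational(491, 220)) = Mul(Mul(-16, Add(1, Mul(Add(-5, -5), 6))), Rational(491, 220)) = Mul(Mul(-16, Add(1, Mul(-10, 6))), Rational(491, 220)) = Mul(Mul(-16, Add(1, -60)), Rational(491, 220)) = Mul(Mul(-16, -59), Rational(491, 220)) = Mul(944, Rational(491, 220)) = Rational(115876, 55)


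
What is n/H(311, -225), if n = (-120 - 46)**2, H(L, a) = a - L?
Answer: -6889/134 ≈ -51.410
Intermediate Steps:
n = 27556 (n = (-166)**2 = 27556)
n/H(311, -225) = 27556/(-225 - 1*311) = 27556/(-225 - 311) = 27556/(-536) = 27556*(-1/536) = -6889/134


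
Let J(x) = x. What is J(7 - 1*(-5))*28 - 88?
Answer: 248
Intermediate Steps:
J(7 - 1*(-5))*28 - 88 = (7 - 1*(-5))*28 - 88 = (7 + 5)*28 - 88 = 12*28 - 88 = 336 - 88 = 248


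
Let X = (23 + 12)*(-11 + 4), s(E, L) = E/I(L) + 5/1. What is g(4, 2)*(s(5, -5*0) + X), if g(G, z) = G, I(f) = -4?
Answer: -965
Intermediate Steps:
s(E, L) = 5 - E/4 (s(E, L) = E/(-4) + 5/1 = E*(-¼) + 5*1 = -E/4 + 5 = 5 - E/4)
X = -245 (X = 35*(-7) = -245)
g(4, 2)*(s(5, -5*0) + X) = 4*((5 - ¼*5) - 245) = 4*((5 - 5/4) - 245) = 4*(15/4 - 245) = 4*(-965/4) = -965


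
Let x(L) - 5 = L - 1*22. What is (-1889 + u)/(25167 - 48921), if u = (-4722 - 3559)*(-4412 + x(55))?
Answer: -36219205/23754 ≈ -1524.8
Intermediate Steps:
x(L) = -17 + L (x(L) = 5 + (L - 1*22) = 5 + (L - 22) = 5 + (-22 + L) = -17 + L)
u = 36221094 (u = (-4722 - 3559)*(-4412 + (-17 + 55)) = -8281*(-4412 + 38) = -8281*(-4374) = 36221094)
(-1889 + u)/(25167 - 48921) = (-1889 + 36221094)/(25167 - 48921) = 36219205/(-23754) = 36219205*(-1/23754) = -36219205/23754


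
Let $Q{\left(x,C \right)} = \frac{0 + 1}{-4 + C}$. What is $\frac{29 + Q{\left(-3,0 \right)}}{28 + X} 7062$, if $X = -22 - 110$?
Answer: $- \frac{406065}{208} \approx -1952.2$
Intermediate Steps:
$X = -132$ ($X = -22 - 110 = -132$)
$Q{\left(x,C \right)} = \frac{1}{-4 + C}$ ($Q{\left(x,C \right)} = 1 \frac{1}{-4 + C} = \frac{1}{-4 + C}$)
$\frac{29 + Q{\left(-3,0 \right)}}{28 + X} 7062 = \frac{29 + \frac{1}{-4 + 0}}{28 - 132} \cdot 7062 = \frac{29 + \frac{1}{-4}}{-104} \cdot 7062 = \left(29 - \frac{1}{4}\right) \left(- \frac{1}{104}\right) 7062 = \frac{115}{4} \left(- \frac{1}{104}\right) 7062 = \left(- \frac{115}{416}\right) 7062 = - \frac{406065}{208}$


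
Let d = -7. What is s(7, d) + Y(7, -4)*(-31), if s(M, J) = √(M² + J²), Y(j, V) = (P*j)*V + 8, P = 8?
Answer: 6696 + 7*√2 ≈ 6705.9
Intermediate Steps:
Y(j, V) = 8 + 8*V*j (Y(j, V) = (8*j)*V + 8 = 8*V*j + 8 = 8 + 8*V*j)
s(M, J) = √(J² + M²)
s(7, d) + Y(7, -4)*(-31) = √((-7)² + 7²) + (8 + 8*(-4)*7)*(-31) = √(49 + 49) + (8 - 224)*(-31) = √98 - 216*(-31) = 7*√2 + 6696 = 6696 + 7*√2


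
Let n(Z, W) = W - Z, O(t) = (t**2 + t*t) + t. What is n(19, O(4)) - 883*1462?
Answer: -1290929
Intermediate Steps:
O(t) = t + 2*t**2 (O(t) = (t**2 + t**2) + t = 2*t**2 + t = t + 2*t**2)
n(19, O(4)) - 883*1462 = (4*(1 + 2*4) - 1*19) - 883*1462 = (4*(1 + 8) - 19) - 1290946 = (4*9 - 19) - 1290946 = (36 - 19) - 1290946 = 17 - 1290946 = -1290929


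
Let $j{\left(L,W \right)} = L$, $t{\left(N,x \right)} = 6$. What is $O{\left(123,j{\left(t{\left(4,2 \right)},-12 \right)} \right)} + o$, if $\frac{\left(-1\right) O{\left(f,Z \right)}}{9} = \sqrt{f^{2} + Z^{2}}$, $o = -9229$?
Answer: $-9229 - 27 \sqrt{1685} \approx -10337.0$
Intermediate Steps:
$O{\left(f,Z \right)} = - 9 \sqrt{Z^{2} + f^{2}}$ ($O{\left(f,Z \right)} = - 9 \sqrt{f^{2} + Z^{2}} = - 9 \sqrt{Z^{2} + f^{2}}$)
$O{\left(123,j{\left(t{\left(4,2 \right)},-12 \right)} \right)} + o = - 9 \sqrt{6^{2} + 123^{2}} - 9229 = - 9 \sqrt{36 + 15129} - 9229 = - 9 \sqrt{15165} - 9229 = - 9 \cdot 3 \sqrt{1685} - 9229 = - 27 \sqrt{1685} - 9229 = -9229 - 27 \sqrt{1685}$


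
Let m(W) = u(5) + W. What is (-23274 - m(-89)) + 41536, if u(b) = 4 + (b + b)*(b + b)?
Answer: 18247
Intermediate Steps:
u(b) = 4 + 4*b² (u(b) = 4 + (2*b)*(2*b) = 4 + 4*b²)
m(W) = 104 + W (m(W) = (4 + 4*5²) + W = (4 + 4*25) + W = (4 + 100) + W = 104 + W)
(-23274 - m(-89)) + 41536 = (-23274 - (104 - 89)) + 41536 = (-23274 - 1*15) + 41536 = (-23274 - 15) + 41536 = -23289 + 41536 = 18247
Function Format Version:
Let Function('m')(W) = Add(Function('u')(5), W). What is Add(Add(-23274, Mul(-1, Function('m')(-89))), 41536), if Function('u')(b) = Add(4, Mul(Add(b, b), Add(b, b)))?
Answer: 18247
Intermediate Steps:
Function('u')(b) = Add(4, Mul(4, Pow(b, 2))) (Function('u')(b) = Add(4, Mul(Mul(2, b), Mul(2, b))) = Add(4, Mul(4, Pow(b, 2))))
Function('m')(W) = Add(104, W) (Function('m')(W) = Add(Add(4, Mul(4, Pow(5, 2))), W) = Add(Add(4, Mul(4, 25)), W) = Add(Add(4, 100), W) = Add(104, W))
Add(Add(-23274, Mul(-1, Function('m')(-89))), 41536) = Add(Add(-23274, Mul(-1, Add(104, -89))), 41536) = Add(Add(-23274, Mul(-1, 15)), 41536) = Add(Add(-23274, -15), 41536) = Add(-23289, 41536) = 18247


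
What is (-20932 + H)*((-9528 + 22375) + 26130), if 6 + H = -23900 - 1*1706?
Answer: -1814145488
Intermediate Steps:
H = -25612 (H = -6 + (-23900 - 1*1706) = -6 + (-23900 - 1706) = -6 - 25606 = -25612)
(-20932 + H)*((-9528 + 22375) + 26130) = (-20932 - 25612)*((-9528 + 22375) + 26130) = -46544*(12847 + 26130) = -46544*38977 = -1814145488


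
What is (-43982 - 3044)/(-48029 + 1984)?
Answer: 47026/46045 ≈ 1.0213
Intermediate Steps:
(-43982 - 3044)/(-48029 + 1984) = -47026/(-46045) = -47026*(-1/46045) = 47026/46045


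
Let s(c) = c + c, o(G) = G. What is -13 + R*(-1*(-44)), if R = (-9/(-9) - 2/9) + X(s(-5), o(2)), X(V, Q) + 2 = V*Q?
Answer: -8521/9 ≈ -946.78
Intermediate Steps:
s(c) = 2*c
X(V, Q) = -2 + Q*V (X(V, Q) = -2 + V*Q = -2 + Q*V)
R = -191/9 (R = (-9/(-9) - 2/9) + (-2 + 2*(2*(-5))) = (-9*(-⅑) - 2*⅑) + (-2 + 2*(-10)) = (1 - 2/9) + (-2 - 20) = 7/9 - 22 = -191/9 ≈ -21.222)
-13 + R*(-1*(-44)) = -13 - (-191)*(-44)/9 = -13 - 191/9*44 = -13 - 8404/9 = -8521/9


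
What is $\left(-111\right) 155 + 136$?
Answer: $-17069$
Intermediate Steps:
$\left(-111\right) 155 + 136 = -17205 + 136 = -17069$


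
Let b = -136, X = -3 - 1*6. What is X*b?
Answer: 1224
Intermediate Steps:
X = -9 (X = -3 - 6 = -9)
X*b = -9*(-136) = 1224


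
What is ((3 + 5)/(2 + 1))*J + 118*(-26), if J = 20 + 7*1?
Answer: -2996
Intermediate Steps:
J = 27 (J = 20 + 7 = 27)
((3 + 5)/(2 + 1))*J + 118*(-26) = ((3 + 5)/(2 + 1))*27 + 118*(-26) = (8/3)*27 - 3068 = 72 - 3068 = -2996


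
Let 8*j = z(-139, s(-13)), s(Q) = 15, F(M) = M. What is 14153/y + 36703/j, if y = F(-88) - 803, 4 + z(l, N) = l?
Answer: -23967533/11583 ≈ -2069.2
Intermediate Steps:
z(l, N) = -4 + l
j = -143/8 (j = (-4 - 139)/8 = (⅛)*(-143) = -143/8 ≈ -17.875)
y = -891 (y = -88 - 803 = -891)
14153/y + 36703/j = 14153/(-891) + 36703/(-143/8) = 14153*(-1/891) + 36703*(-8/143) = -14153/891 - 293624/143 = -23967533/11583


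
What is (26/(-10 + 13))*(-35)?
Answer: -910/3 ≈ -303.33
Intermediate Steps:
(26/(-10 + 13))*(-35) = (26/3)*(-35) = -910/3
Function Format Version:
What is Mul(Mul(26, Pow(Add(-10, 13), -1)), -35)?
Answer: Rational(-910, 3) ≈ -303.33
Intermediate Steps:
Mul(Mul(26, Pow(Add(-10, 13), -1)), -35) = Mul(Mul(26, Pow(3, -1)), -35) = Mul(Mul(26, Rational(1, 3)), -35) = Mul(Rational(26, 3), -35) = Rational(-910, 3)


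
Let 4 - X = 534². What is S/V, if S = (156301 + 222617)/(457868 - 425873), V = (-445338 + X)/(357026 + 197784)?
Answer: -259540118/28854355 ≈ -8.9948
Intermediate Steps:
X = -285152 (X = 4 - 1*534² = 4 - 1*285156 = 4 - 285156 = -285152)
V = -73049/55481 (V = (-445338 - 285152)/(357026 + 197784) = -730490/554810 = -730490*1/554810 = -73049/55481 ≈ -1.3166)
S = 4678/395 (S = 378918/31995 = 378918*(1/31995) = 4678/395 ≈ 11.843)
S/V = 4678/(395*(-73049/55481)) = (4678/395)*(-55481/73049) = -259540118/28854355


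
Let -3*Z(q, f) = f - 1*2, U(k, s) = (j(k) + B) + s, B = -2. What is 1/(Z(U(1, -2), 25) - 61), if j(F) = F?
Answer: -3/206 ≈ -0.014563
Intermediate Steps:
U(k, s) = -2 + k + s (U(k, s) = (k - 2) + s = (-2 + k) + s = -2 + k + s)
Z(q, f) = ⅔ - f/3 (Z(q, f) = -(f - 1*2)/3 = -(f - 2)/3 = -(-2 + f)/3 = ⅔ - f/3)
1/(Z(U(1, -2), 25) - 61) = 1/((⅔ - ⅓*25) - 61) = 1/((⅔ - 25/3) - 61) = 1/(-23/3 - 61) = 1/(-206/3) = -3/206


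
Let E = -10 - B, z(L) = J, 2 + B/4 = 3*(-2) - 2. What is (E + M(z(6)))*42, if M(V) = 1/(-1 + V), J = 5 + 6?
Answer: 6321/5 ≈ 1264.2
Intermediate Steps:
B = -40 (B = -8 + 4*(3*(-2) - 2) = -8 + 4*(-6 - 2) = -8 + 4*(-8) = -8 - 32 = -40)
J = 11
z(L) = 11
E = 30 (E = -10 - 1*(-40) = -10 + 40 = 30)
(E + M(z(6)))*42 = (30 + 1/(-1 + 11))*42 = (30 + 1/10)*42 = (30 + ⅒)*42 = (301/10)*42 = 6321/5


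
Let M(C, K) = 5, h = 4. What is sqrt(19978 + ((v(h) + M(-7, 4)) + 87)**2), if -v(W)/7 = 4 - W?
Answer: sqrt(28442) ≈ 168.65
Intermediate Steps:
v(W) = -28 + 7*W (v(W) = -7*(4 - W) = -28 + 7*W)
sqrt(19978 + ((v(h) + M(-7, 4)) + 87)**2) = sqrt(19978 + (((-28 + 7*4) + 5) + 87)**2) = sqrt(19978 + (((-28 + 28) + 5) + 87)**2) = sqrt(19978 + ((0 + 5) + 87)**2) = sqrt(19978 + (5 + 87)**2) = sqrt(19978 + 92**2) = sqrt(19978 + 8464) = sqrt(28442)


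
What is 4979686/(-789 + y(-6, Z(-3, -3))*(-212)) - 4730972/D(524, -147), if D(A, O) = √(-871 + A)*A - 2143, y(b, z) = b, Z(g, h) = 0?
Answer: 167406573918758/16079121681 + 2479029328*I*√347/99870321 ≈ 10411.0 + 462.39*I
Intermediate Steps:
D(A, O) = -2143 + A*√(-871 + A) (D(A, O) = A*√(-871 + A) - 2143 = -2143 + A*√(-871 + A))
4979686/(-789 + y(-6, Z(-3, -3))*(-212)) - 4730972/D(524, -147) = 4979686/(-789 - 6*(-212)) - 4730972/(-2143 + 524*√(-871 + 524)) = 4979686/(-789 + 1272) - 4730972/(-2143 + 524*√(-347)) = 4979686/483 - 4730972/(-2143 + 524*(I*√347)) = 4979686*(1/483) - 4730972/(-2143 + 524*I*√347) = 4979686/483 - 4730972/(-2143 + 524*I*√347)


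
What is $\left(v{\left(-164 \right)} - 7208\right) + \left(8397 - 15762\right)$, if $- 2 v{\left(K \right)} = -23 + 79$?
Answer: $-14601$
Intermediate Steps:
$v{\left(K \right)} = -28$ ($v{\left(K \right)} = - \frac{-23 + 79}{2} = \left(- \frac{1}{2}\right) 56 = -28$)
$\left(v{\left(-164 \right)} - 7208\right) + \left(8397 - 15762\right) = \left(-28 - 7208\right) + \left(8397 - 15762\right) = \left(-28 + \left(-14843 + 7635\right)\right) + \left(8397 - 15762\right) = \left(-28 - 7208\right) - 7365 = -7236 - 7365 = -14601$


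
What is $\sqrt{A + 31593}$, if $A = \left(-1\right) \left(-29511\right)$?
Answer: $4 \sqrt{3819} \approx 247.19$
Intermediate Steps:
$A = 29511$
$\sqrt{A + 31593} = \sqrt{29511 + 31593} = \sqrt{61104} = 4 \sqrt{3819}$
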